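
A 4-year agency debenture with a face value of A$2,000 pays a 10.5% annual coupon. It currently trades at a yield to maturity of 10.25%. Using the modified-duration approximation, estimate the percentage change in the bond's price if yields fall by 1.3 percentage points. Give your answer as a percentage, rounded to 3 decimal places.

Periodic yield y = 0.1025. Modified duration first:
  t   CF        PV=CF/(1+0.1025)^t    t·PV
  1       210.00       190.4762       190.4762
  2       210.00       172.7675       345.5350
  3       210.00       156.7052       470.1157
  4     2,210.00     1,495.8150     5,983.2600
  Σ                  2,015.7639     6,989.3869
P = 2,015.7639; D_Mac = 3.46736 yrs; D_mod = 3.46736/(1+0.1025) = 3.14500 yrs.
ΔP/P ≈ -D_mod · Δy = -3.14500 × (-0.013) = +0.040885 = +4.0885%.

+4.089%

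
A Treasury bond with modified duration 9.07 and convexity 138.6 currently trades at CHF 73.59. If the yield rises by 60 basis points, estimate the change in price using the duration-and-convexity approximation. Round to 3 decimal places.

-CHF 3.821

Duration effect: -D_mod·Δy = -9.07 × (+0.006) = -0.054420
Convexity effect: ½·C·(Δy)² = 0.5 × 138.6 × (0.006)² = +0.0024948
ΔP/P ≈ -0.054420 + 0.0024948 = -0.0519252
ΔP ≈ 73.59 × (-0.0519252) = -3.821175468.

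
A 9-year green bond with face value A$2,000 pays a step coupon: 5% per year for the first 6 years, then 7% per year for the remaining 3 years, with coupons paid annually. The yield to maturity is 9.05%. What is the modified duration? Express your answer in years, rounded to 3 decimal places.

Periodic yield y = 0.0905. First find Macaulay duration:
  t   CF        PV=CF/(1+0.0905)^t    t·PV
  1       100.00        91.7011        91.7011
  2       100.00        84.0908       168.1817
  3       100.00        77.1122       231.3365
  4       100.00        70.7127       282.8507
  5       100.00        64.8443       324.2214
  6       100.00        59.4629       356.7773
  7       140.00        76.3393       534.3753
  8       140.00        70.0040       560.0318
  9     2,140.00       981.2569     8,831.3125
  Σ                  1,575.5242    11,380.7883
P = 1,575.5242; Macaulay duration = 11,380.7883 / 1,575.5242 = 7.22349 years.
Modified duration = D_Mac / (1 + y) = 7.22349 / 1.0905 = 6.62402 years.

6.624 years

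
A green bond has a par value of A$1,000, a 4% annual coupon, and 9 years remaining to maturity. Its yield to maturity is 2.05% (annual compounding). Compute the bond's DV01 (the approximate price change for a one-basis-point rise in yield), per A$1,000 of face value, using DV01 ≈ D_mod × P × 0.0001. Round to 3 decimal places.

A$0.890

Periodic yield y = 0.0205.
  t   CF        PV=CF/(1+0.0205)^t    t·PV
  1        40.00        39.1965        39.1965
  2        40.00        38.4091        76.8182
  3        40.00        37.6375       112.9126
  4        40.00        36.8814       147.5258
  5        40.00        36.1406       180.7028
  6        40.00        35.4146       212.4874
  7        40.00        34.7032       242.9221
  8        40.00        34.0060       272.0482
  9     1,040.00       866.3956     7,797.5608
  Σ                  1,158.7845     9,082.1743
P = 1,158.7845; D_Mac = 7.83767 yrs; D_mod = 7.68023 yrs.
DV01 ≈ 7.68023 × 1,158.7845 × 0.0001 = 0.889973.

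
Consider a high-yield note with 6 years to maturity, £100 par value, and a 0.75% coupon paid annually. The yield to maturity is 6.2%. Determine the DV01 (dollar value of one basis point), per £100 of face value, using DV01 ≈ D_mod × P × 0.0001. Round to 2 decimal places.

Periodic yield y = 0.062.
  t   CF        PV=CF/(1+0.062)^t    t·PV
  1         0.75         0.7062         0.7062
  2         0.75         0.6650         1.3300
  3         0.75         0.6262         1.8785
  4         0.75         0.5896         2.3584
  5         0.75         0.5552         2.7759
  6       100.75        70.2260       421.3560
  Σ                     73.3682       430.4051
P = 73.3682; D_Mac = 5.86637 yrs; D_mod = 5.52389 yrs.
DV01 ≈ 5.52389 × 73.3682 × 0.0001 = 0.040528.

£0.04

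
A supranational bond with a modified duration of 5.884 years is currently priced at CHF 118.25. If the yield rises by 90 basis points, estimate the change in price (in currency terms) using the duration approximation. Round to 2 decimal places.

-CHF 6.26

Duration approximation: ΔP/P ≈ -D_mod · Δy = -5.884 × (+0.009) = -0.052956.
ΔP ≈ 118.25 × (-0.052956) = -6.262047.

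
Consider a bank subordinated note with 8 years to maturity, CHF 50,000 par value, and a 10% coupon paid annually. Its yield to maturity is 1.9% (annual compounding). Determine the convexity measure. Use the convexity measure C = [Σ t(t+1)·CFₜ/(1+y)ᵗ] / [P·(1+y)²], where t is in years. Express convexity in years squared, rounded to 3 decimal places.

50.257

With y = 0.019:
  t   CF        PV=CF/(1+0.019)^t    t·PV        t(t+1)·PV
  1     5,000.00     4,906.7713     4,906.7713       9,813.5427
  2     5,000.00     4,815.2810     9,630.5620      28,891.6860
  3     5,000.00     4,725.4966    14,176.4897      56,705.9588
  4     5,000.00     4,637.3862    18,549.5449      92,747.7246
  5     5,000.00     4,550.9188    22,754.5939     136,527.5633
  6     5,000.00     4,466.0636    26,796.3814     187,574.6698
  7     5,000.00     4,382.7905    30,679.5338     245,436.2706
  8    55,000.00    47,311.7723   378,494.1788   3,406,447.6088
  Σ                 79,796.4804   505,988.0559   4,164,145.0248
P = 79,796.4804.
Convexity = Σ t(t+1)·PV / [P·(1+y)²] = 4,164,145.0248 / (79,796.4804 × 1.038361) = 50.25667.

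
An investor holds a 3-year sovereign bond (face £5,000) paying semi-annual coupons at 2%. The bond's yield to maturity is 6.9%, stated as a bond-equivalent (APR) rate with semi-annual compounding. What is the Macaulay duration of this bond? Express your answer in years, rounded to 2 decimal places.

2.92 years

Periodic yield y = 0.0345. Discount each cash flow and weight by its period:
  t   CF        PV=CF/(1+0.0345)^t    t·PV
  1        50.00        48.3325        48.3325
  2        50.00        46.7207        93.4413
  3        50.00        45.1626       135.4877
  4        50.00        43.6564       174.6256
  5        50.00        42.2005       211.0025
  6     5,050.00     4,120.1062    24,720.6371
  Σ                  4,346.1788    25,383.5267
Price P = Σ PV = 4,346.1788.
Macaulay duration = Σ(t·PV) / P = 25,383.5267 / 4,346.1788 = 5.84042 half-year periods.
In years: 5.84042 / 2 = 2.92021 years.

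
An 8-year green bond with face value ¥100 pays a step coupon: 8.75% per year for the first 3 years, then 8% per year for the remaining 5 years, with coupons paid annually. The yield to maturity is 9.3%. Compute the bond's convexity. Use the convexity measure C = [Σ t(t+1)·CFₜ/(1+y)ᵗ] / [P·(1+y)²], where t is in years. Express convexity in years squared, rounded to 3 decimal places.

With y = 0.093:
  t   CF        PV=CF/(1+0.093)^t    t·PV        t(t+1)·PV
  1         8.75         8.0055         8.0055          16.0110
  2         8.75         7.3243        14.6487          43.9460
  3         8.75         6.7011        20.1034          80.4135
  4         8.00         5.6054        22.4217         112.1087
  5         8.00         5.1285        25.6424         153.8546
  6         8.00         4.6921        28.1527         197.0690
  7         8.00         4.2929        30.0502         240.4013
  8       108.00        53.0228       424.1822       3,817.6399
  Σ                     94.7726       573.2068       4,661.4439
P = 94.7726.
Convexity = Σ t(t+1)·PV / [P·(1+y)²] = 4,661.4439 / (94.7726 × 1.194649) = 41.17155.

41.172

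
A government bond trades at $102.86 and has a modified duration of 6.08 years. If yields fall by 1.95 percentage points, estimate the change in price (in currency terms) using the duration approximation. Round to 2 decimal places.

+$12.20

Duration approximation: ΔP/P ≈ -D_mod · Δy = -6.08 × (-0.0195) = +0.118560.
ΔP ≈ 102.86 × (+0.118560) = +12.1950816.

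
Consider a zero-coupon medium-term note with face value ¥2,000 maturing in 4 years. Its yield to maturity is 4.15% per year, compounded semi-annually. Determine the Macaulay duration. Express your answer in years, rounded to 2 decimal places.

4.00 years

A zero-coupon bond has a single cash flow at maturity, so its Macaulay duration equals its maturity: 4 years.
(Equivalently: 8 semi-annual periods ÷ 2 = 4 years.)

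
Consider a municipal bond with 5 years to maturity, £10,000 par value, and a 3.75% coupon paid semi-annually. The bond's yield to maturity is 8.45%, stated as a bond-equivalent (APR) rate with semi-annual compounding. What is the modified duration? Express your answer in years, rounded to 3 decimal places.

Periodic yield y = 0.04225. First find Macaulay duration:
  t   CF        PV=CF/(1+0.04225)^t    t·PV
  1       187.50       179.8993       179.8993
  2       187.50       172.6066       345.2133
  3       187.50       165.6096       496.8289
  4       187.50       158.8963       635.5850
  5       187.50       152.4550       762.2751
  6       187.50       146.2749       877.6495
  7       187.50       140.3453       982.4173
  8       187.50       134.6561     1,077.2488
  9       187.50       129.1975     1,162.7776
  10   10,187.50     6,735.1703    67,351.7034
  Σ                  8,115.1110    73,871.5980
P = 8,115.1110; Macaulay duration = 73,871.5980 / 8,115.1110 = 9.10297 half-year periods = 4.55148 years.
Modified duration = D_Mac / (1 + y) = 4.55148 / 1.04225 = 4.36698 years.

4.367 years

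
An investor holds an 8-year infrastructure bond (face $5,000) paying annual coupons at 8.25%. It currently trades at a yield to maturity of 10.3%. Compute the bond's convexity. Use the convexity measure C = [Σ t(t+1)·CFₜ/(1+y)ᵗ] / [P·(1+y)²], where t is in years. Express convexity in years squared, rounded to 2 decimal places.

With y = 0.103:
  t   CF        PV=CF/(1+0.103)^t    t·PV        t(t+1)·PV
  1       412.50       373.9801       373.9801         747.9601
  2       412.50       339.0572       678.1143       2,034.3430
  3       412.50       307.3954       922.1863       3,688.7452
  4       412.50       278.6903     1,114.7613       5,573.8066
  5       412.50       252.6658     1,263.3288       7,579.9728
  6       412.50       229.0714     1,374.4284       9,620.9990
  7       412.50       207.6803     1,453.7623      11,630.0985
  8     5,412.50     2,470.5509    19,764.4074     177,879.6664
  Σ                  4,459.0914    26,944.9689     218,755.5916
P = 4,459.0914.
Convexity = Σ t(t+1)·PV / [P·(1+y)²] = 218,755.5916 / (4,459.0914 × 1.216609) = 40.32383.

40.32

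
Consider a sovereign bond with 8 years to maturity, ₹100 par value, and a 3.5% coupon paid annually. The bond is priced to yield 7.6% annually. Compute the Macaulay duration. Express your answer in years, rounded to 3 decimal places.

6.958 years

Periodic yield y = 0.076. Discount each cash flow and weight by its year:
  t   CF        PV=CF/(1+0.076)^t    t·PV
  1         3.50         3.2528         3.2528
  2         3.50         3.0230         6.0461
  3         3.50         2.8095         8.4285
  4         3.50         2.6111        10.4443
  5         3.50         2.4266        12.1332
  6         3.50         2.2552        13.5315
  7         3.50         2.0960        14.6717
  8       103.50        57.6026       460.8209
  Σ                     76.0769       529.3290
Price P = Σ PV = 76.0769.
Macaulay duration = Σ(t·PV) / P = 529.3290 / 76.0769 = 6.95782 years.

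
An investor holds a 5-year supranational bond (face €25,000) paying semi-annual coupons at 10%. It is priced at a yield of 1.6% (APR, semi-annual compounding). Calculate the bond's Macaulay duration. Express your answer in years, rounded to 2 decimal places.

Periodic yield y = 0.008. Discount each cash flow and weight by its period:
  t   CF        PV=CF/(1+0.008)^t    t·PV
  1     1,250.00     1,240.0794     1,240.0794
  2     1,250.00     1,230.2375     2,460.4749
  3     1,250.00     1,220.4737     3,661.4210
  4     1,250.00     1,210.7874     4,843.1495
  5     1,250.00     1,201.1780     6,005.8898
  6     1,250.00     1,191.6448     7,149.8688
  7     1,250.00     1,182.1873     8,275.3111
  8     1,250.00     1,172.8049     9,382.4389
  9     1,250.00     1,163.4969    10,471.4719
  10   26,250.00    24,239.5184   242,395.1839
  Σ                 35,052.4081   295,885.2891
Price P = Σ PV = 35,052.4081.
Macaulay duration = Σ(t·PV) / P = 295,885.2891 / 35,052.4081 = 8.44123 half-year periods.
In years: 8.44123 / 2 = 4.22061 years.

4.22 years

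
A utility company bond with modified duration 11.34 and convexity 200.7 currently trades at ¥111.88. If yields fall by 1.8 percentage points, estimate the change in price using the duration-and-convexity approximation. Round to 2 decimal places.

+¥26.47

Duration effect: -D_mod·Δy = -11.34 × (-0.018) = +0.204120
Convexity effect: ½·C·(Δy)² = 0.5 × 200.7 × (-0.018)² = +0.0325134
ΔP/P ≈ +0.204120 + 0.0325134 = +0.2366334
ΔP ≈ 111.88 × (+0.2366334) = +26.474544792.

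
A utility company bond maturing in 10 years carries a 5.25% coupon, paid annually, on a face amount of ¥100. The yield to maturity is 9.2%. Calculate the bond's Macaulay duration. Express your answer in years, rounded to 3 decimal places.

Periodic yield y = 0.092. Discount each cash flow and weight by its year:
  t   CF        PV=CF/(1+0.092)^t    t·PV
  1         5.25         4.8077         4.8077
  2         5.25         4.4026         8.8053
  3         5.25         4.0317        12.0952
  4         5.25         3.6921        14.7682
  5         5.25         3.3810        16.9050
  6         5.25         3.0962        18.5770
  7         5.25         2.8353        19.8472
  8         5.25         2.5964        20.7715
  9         5.25         2.3777        21.3992
  10      105.25        43.6512       436.5115
  Σ                     74.8719       574.4879
Price P = Σ PV = 74.8719.
Macaulay duration = Σ(t·PV) / P = 574.4879 / 74.8719 = 7.67294 years.

7.673 years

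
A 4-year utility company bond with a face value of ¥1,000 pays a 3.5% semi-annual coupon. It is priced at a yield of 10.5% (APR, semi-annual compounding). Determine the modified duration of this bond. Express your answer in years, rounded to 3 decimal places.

Periodic yield y = 0.0525. First find Macaulay duration:
  t   CF        PV=CF/(1+0.0525)^t    t·PV
  1        17.50        16.6271        16.6271
  2        17.50        15.7977        31.5954
  3        17.50        15.0097        45.0291
  4        17.50        14.2610        57.0440
  5        17.50        13.5496        67.7482
  6        17.50        12.8738        77.2426
  7        17.50        12.2316        85.6212
  8     1,017.50       675.7057     5,405.6456
  Σ                    776.0562     5,786.5530
P = 776.0562; Macaulay duration = 5,786.5530 / 776.0562 = 7.45636 half-year periods = 3.72818 years.
Modified duration = D_Mac / (1 + y) = 3.72818 / 1.0525 = 3.54221 years.

3.542 years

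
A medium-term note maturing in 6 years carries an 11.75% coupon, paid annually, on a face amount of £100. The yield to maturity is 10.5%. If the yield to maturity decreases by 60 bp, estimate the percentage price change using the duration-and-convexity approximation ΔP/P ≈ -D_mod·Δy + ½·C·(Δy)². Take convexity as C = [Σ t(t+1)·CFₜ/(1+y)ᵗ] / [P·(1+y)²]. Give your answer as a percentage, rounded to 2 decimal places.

+2.58%

With y = 0.105:
  t   CF        PV=CF/(1+0.105)^t    t·PV        t(t+1)·PV
  1        11.75        10.6335        10.6335          21.2670
  2        11.75         9.6231        19.2461          57.7384
  3        11.75         8.7087        26.1260         104.5038
  4        11.75         7.8811        31.5245         157.6227
  5        11.75         7.1322        35.6612         213.9675
  6       111.75        61.3866       368.3198       2,578.2389
  Σ                    105.3652       491.5112       3,133.3382
P = 105.3652; D_Mac = 4.66483 yrs; D_mod = 4.22157 yrs; C = 24.35485.
Duration effect: -4.22157 × (-0.006) = +0.025329
Convexity effect: 0.5 × 24.35485 × (-0.006)² = +0.0004384
ΔP/P ≈ +0.025329 + 0.0004384 = +0.025768 = +2.5768%.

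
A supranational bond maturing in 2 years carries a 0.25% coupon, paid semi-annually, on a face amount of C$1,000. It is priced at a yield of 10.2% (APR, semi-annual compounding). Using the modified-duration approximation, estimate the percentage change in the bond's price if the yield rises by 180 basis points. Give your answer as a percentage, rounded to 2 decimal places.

-3.42%

Periodic yield y = 0.051. Modified duration first:
  t   CF        PV=CF/(1+0.051)^t    t·PV
  1         1.25         1.1893         1.1893
  2         1.25         1.1316         2.2633
  3         1.25         1.0767         3.2302
  4     1,001.25       820.6003     3,282.4012
  Σ                    823.9980     3,289.0839
P = 823.9980; D_Mac = 3.99162 half-year periods = 1.99581 yrs; D_mod = 1.99581/(1+0.051) = 1.89896 yrs.
ΔP/P ≈ -D_mod · Δy = -1.89896 × (+0.018) = -0.034181 = -3.4181%.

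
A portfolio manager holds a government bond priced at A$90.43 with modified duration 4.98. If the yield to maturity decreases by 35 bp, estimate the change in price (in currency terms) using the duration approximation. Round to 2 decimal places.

Duration approximation: ΔP/P ≈ -D_mod · Δy = -4.98 × (-0.0035) = +0.017430.
ΔP ≈ 90.43 × (+0.017430) = +1.5761949.

+A$1.58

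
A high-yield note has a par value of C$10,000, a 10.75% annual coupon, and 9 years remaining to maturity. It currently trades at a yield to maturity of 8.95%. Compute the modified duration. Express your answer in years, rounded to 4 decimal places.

Periodic yield y = 0.0895. First find Macaulay duration:
  t   CF        PV=CF/(1+0.0895)^t    t·PV
  1     1,075.00       986.6911       986.6911
  2     1,075.00       905.6367     1,811.2733
  3     1,075.00       831.2406     2,493.7219
  4     1,075.00       762.9561     3,051.8242
  5     1,075.00       700.2809     3,501.4046
  6     1,075.00       642.7544     3,856.5264
  7     1,075.00       589.9536     4,129.6749
  8     1,075.00       541.4902     4,331.9215
  9    11,075.00     5,120.3379    46,083.0413
  Σ                 11,081.3415    70,246.0792
P = 11,081.3415; Macaulay duration = 70,246.0792 / 11,081.3415 = 6.33913 years.
Modified duration = D_Mac / (1 + y) = 6.33913 / 1.0895 = 5.81839 years.

5.8184 years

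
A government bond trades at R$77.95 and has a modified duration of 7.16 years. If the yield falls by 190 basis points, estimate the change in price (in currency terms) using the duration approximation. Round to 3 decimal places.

+R$10.604

Duration approximation: ΔP/P ≈ -D_mod · Δy = -7.16 × (-0.019) = +0.136040.
ΔP ≈ 77.95 × (+0.136040) = +10.604318.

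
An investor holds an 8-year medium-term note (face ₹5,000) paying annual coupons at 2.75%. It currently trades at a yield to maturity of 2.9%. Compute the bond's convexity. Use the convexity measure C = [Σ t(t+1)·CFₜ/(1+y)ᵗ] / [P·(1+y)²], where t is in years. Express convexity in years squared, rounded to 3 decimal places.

With y = 0.029:
  t   CF        PV=CF/(1+0.029)^t    t·PV        t(t+1)·PV
  1       137.50       133.6249       133.6249         267.2498
  2       137.50       129.8590       259.7179         779.1538
  3       137.50       126.1992       378.5976       1,514.3903
  4       137.50       122.6426       490.5702       2,452.8512
  5       137.50       119.1862       595.9308       3,575.5848
  6       137.50       115.8272       694.9630       4,864.7412
  7       137.50       112.5628       787.9399       6,303.5195
  8     5,137.50     4,087.2277    32,697.8219     294,280.3970
  Σ                  4,947.1295    36,039.1663     314,037.8875
P = 4,947.1295.
Convexity = Σ t(t+1)·PV / [P·(1+y)²] = 314,037.8875 / (4,947.1295 × 1.058841) = 59.95122.

59.951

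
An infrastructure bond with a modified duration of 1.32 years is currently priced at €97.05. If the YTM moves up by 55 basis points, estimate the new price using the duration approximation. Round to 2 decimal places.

€96.35

Duration approximation: ΔP/P ≈ -D_mod · Δy = -1.32 × (+0.0055) = -0.007260.
New price ≈ 97.05 × (1 - 0.007260) = 96.345417.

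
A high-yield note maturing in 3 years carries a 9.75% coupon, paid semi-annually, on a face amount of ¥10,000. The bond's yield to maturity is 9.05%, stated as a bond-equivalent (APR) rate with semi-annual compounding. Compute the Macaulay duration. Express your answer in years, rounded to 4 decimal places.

Periodic yield y = 0.04525. Discount each cash flow and weight by its period:
  t   CF        PV=CF/(1+0.04525)^t    t·PV
  1       487.50       466.3956       466.3956
  2       487.50       446.2048       892.4097
  3       487.50       426.8881     1,280.6644
  4       487.50       408.4077     1,633.6308
  5       487.50       390.7273     1,953.6364
  6    10,487.50     8,041.7565    48,250.5387
  Σ                 10,180.3800    54,477.2756
Price P = Σ PV = 10,180.3800.
Macaulay duration = Σ(t·PV) / P = 54,477.2756 / 10,180.3800 = 5.35120 half-year periods.
In years: 5.35120 / 2 = 2.67560 years.

2.6756 years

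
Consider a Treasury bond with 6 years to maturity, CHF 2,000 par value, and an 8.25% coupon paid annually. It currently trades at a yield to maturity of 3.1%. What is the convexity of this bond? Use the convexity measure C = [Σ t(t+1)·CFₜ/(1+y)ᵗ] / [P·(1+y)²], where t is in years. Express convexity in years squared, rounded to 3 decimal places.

With y = 0.031:
  t   CF        PV=CF/(1+0.031)^t    t·PV        t(t+1)·PV
  1       165.00       160.0388       160.0388         320.0776
  2       165.00       155.2268       310.4535         931.3606
  3       165.00       150.5594       451.6783       1,806.7131
  4       165.00       146.0324       584.1297       2,920.6484
  5       165.00       141.6415       708.2077       4,249.2460
  6     2,165.00     1,802.6272    10,815.7629      75,710.3405
  Σ                  2,556.1261    13,030.2709      85,938.3862
P = 2,556.1261.
Convexity = Σ t(t+1)·PV / [P·(1+y)²] = 85,938.3862 / (2,556.1261 × 1.062961) = 31.62915.

31.629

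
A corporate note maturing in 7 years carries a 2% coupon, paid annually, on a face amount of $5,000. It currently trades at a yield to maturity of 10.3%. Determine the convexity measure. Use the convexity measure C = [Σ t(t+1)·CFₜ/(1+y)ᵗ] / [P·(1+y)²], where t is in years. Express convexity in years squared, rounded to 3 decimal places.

With y = 0.103:
  t   CF        PV=CF/(1+0.103)^t    t·PV        t(t+1)·PV
  1       100.00        90.6618        90.6618         181.3237
  2       100.00        82.1957       164.3914         493.1741
  3       100.00        74.5201       223.5603         894.2413
  4       100.00        67.5613       270.2452       1,351.2259
  5       100.00        61.2523       306.2615       1,837.5692
  6       100.00        55.5325       333.1948       2,332.3634
  7     5,100.00     2,567.6841    17,973.7886     143,790.3087
  Σ                  2,999.4078    19,362.1036     150,880.2061
P = 2,999.4078.
Convexity = Σ t(t+1)·PV / [P·(1+y)²] = 150,880.2061 / (2,999.4078 × 1.216609) = 41.34716.

41.347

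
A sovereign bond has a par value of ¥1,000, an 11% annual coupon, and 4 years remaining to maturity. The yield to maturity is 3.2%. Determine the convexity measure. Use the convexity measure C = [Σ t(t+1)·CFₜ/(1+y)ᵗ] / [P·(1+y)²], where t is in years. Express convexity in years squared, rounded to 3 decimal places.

With y = 0.032:
  t   CF        PV=CF/(1+0.032)^t    t·PV        t(t+1)·PV
  1       110.00       106.5891       106.5891         213.1783
  2       110.00       103.2841       206.5681         619.7043
  3       110.00       100.0815       300.2444       1,200.9774
  4     1,110.00       978.5977     3,914.3908      19,571.9540
  Σ                  1,288.5524     4,527.7924      21,605.8140
P = 1,288.5524.
Convexity = Σ t(t+1)·PV / [P·(1+y)²] = 21,605.8140 / (1,288.5524 × 1.065024) = 15.74379.

15.744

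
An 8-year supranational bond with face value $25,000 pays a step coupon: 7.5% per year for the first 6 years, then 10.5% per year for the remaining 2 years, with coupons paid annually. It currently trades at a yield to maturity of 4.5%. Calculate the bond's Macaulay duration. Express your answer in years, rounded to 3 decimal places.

6.495 years

Periodic yield y = 0.045. Discount each cash flow and weight by its year:
  t   CF        PV=CF/(1+0.045)^t    t·PV
  1     1,875.00     1,794.2584     1,794.2584
  2     1,875.00     1,716.9937     3,433.9873
  3     1,875.00     1,643.0561     4,929.1684
  4     1,875.00     1,572.3025     6,289.2101
  5     1,875.00     1,504.5957     7,522.9786
  6     1,875.00     1,439.8045     8,638.8271
  7     2,625.00     1,928.9247    13,502.4729
  8    27,625.00    19,425.4891   155,403.9131
  Σ                 31,025.4247   201,514.8158
Price P = Σ PV = 31,025.4247.
Macaulay duration = Σ(t·PV) / P = 201,514.8158 / 31,025.4247 = 6.49515 years.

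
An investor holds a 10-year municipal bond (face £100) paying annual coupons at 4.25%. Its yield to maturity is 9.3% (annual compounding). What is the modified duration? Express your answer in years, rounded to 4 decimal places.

7.2575 years

Periodic yield y = 0.093. First find Macaulay duration:
  t   CF        PV=CF/(1+0.093)^t    t·PV
  1         4.25         3.8884         3.8884
  2         4.25         3.5575         7.1151
  3         4.25         3.2548         9.7645
  4         4.25         2.9779        11.9115
  5         4.25         2.7245        13.6225
  6         4.25         2.4927        14.9561
  7         4.25         2.2806        15.9642
  8         4.25         2.0865        16.6924
  9         4.25         1.9090        17.1811
  10      104.25        42.8425       428.4246
  Σ                     68.0144       539.5204
P = 68.0144; Macaulay duration = 539.5204 / 68.0144 = 7.93244 years.
Modified duration = D_Mac / (1 + y) = 7.93244 / 1.093 = 7.25749 years.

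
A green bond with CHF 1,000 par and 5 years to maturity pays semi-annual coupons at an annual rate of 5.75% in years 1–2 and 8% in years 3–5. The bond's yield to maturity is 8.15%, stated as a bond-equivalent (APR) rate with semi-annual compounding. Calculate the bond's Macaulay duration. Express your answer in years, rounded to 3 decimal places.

Periodic yield y = 0.04075. Discount each cash flow and weight by its period:
  t   CF        PV=CF/(1+0.04075)^t    t·PV
  1        28.75        27.6243        27.6243
  2        28.75        26.5427        53.0854
  3        28.75        25.5034        76.5103
  4        28.75        24.5049        98.0194
  5        40.00        32.7588       163.7940
  6        40.00        31.4761       188.8568
  7        40.00        30.2437       211.7060
  8        40.00        29.0595       232.4763
  9        40.00        27.9217       251.2955
  10    1,040.00       697.5400     6,975.4004
  Σ                    953.1752     8,278.7684
Price P = Σ PV = 953.1752.
Macaulay duration = Σ(t·PV) / P = 8,278.7684 / 953.1752 = 8.68546 half-year periods.
In years: 8.68546 / 2 = 4.34273 years.

4.343 years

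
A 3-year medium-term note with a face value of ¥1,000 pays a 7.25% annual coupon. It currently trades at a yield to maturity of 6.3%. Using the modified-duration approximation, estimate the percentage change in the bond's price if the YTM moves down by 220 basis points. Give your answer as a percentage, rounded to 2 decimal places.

+5.80%

Periodic yield y = 0.063. Modified duration first:
  t   CF        PV=CF/(1+0.063)^t    t·PV
  1        72.50        68.2032        68.2032
  2        72.50        64.1611       128.3221
  3     1,072.50       892.8891     2,678.6672
  Σ                  1,025.2533     2,875.1925
P = 1,025.2533; D_Mac = 2.80437 yrs; D_mod = 2.80437/(1+0.063) = 2.63817 yrs.
ΔP/P ≈ -D_mod · Δy = -2.63817 × (-0.022) = +0.058040 = +5.8040%.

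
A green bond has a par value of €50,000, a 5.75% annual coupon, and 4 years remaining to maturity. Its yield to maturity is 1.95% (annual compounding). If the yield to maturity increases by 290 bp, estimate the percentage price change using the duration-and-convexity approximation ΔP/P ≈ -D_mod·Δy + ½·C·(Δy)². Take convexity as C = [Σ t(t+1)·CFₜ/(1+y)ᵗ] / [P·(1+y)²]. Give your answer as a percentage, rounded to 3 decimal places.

-9.817%

With y = 0.0195:
  t   CF        PV=CF/(1+0.0195)^t    t·PV        t(t+1)·PV
  1     2,875.00     2,820.0098     2,820.0098       5,640.0196
  2     2,875.00     2,766.0714     5,532.1428      16,596.4285
  3     2,875.00     2,713.1647     8,139.4941      32,557.9765
  4    52,875.00    48,944.2254   195,776.9017     978,884.5086
  Σ                 57,243.4714   212,268.5485   1,033,678.9331
P = 57,243.4714; D_Mac = 3.70817 yrs; D_mod = 3.63724 yrs; C = 17.37342.
Duration effect: -3.63724 × (+0.029) = -0.105480
Convexity effect: 0.5 × 17.37342 × (0.029)² = +0.0073055
ΔP/P ≈ -0.105480 + 0.0073055 = -0.098175 = -9.8175%.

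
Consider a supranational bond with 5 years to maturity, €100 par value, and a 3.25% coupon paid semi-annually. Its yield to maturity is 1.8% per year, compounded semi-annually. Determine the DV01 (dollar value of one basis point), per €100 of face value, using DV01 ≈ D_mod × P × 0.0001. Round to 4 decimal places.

€0.0495

Periodic yield y = 0.009.
  t   CF        PV=CF/(1+0.009)^t    t·PV
  1        1.625         1.6105         1.6105
  2        1.625         1.5961         3.1923
  3        1.625         1.5819         4.7457
  4        1.625         1.5678         6.2712
  5        1.625         1.5538         7.7690
  6        1.625         1.5399         9.2397
  7        1.625         1.5262        10.6835
  8        1.625         1.5126        12.1008
  9        1.625         1.4991        13.4920
  10     101.625        92.9157       929.1566
  Σ                    106.9037       998.2612
P = 106.9037; D_Mac = 9.33795 half-year periods = 4.66898 yrs; D_mod = 4.62733 yrs.
DV01 ≈ 4.62733 × 106.9037 × 0.0001 = 0.049468.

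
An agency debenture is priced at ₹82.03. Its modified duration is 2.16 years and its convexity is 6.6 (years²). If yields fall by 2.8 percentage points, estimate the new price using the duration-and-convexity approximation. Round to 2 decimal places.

Duration effect: -D_mod·Δy = -2.16 × (-0.028) = +0.060480
Convexity effect: ½·C·(Δy)² = 0.5 × 6.6 × (-0.028)² = +0.0025872
ΔP/P ≈ +0.060480 + 0.0025872 = +0.0630672
New price ≈ 82.03 × (1 + 0.0630672) = 87.203402416.

₹87.20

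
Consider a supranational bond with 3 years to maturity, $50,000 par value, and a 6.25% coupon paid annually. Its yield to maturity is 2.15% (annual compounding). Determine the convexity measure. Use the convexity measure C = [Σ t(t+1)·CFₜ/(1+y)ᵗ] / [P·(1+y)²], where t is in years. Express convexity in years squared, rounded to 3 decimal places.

With y = 0.0215:
  t   CF        PV=CF/(1+0.0215)^t    t·PV        t(t+1)·PV
  1     3,125.00     3,059.2266     3,059.2266       6,118.4533
  2     3,125.00     2,994.8376     5,989.6752      17,969.0257
  3    53,125.00    49,840.6652   149,521.9956     598,087.9826
  Σ                 55,894.7295   158,570.8975     622,175.4616
P = 55,894.7295.
Convexity = Σ t(t+1)·PV / [P·(1+y)²] = 622,175.4616 / (55,894.7295 × 1.043462) = 10.66756.

10.668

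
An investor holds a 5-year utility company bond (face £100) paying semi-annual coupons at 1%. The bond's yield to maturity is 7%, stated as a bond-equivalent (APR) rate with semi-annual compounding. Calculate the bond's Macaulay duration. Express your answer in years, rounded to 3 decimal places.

Periodic yield y = 0.035. Discount each cash flow and weight by its period:
  t   CF        PV=CF/(1+0.035)^t    t·PV
  1         0.50         0.4831         0.4831
  2         0.50         0.4668         0.9335
  3         0.50         0.4510         1.3529
  4         0.50         0.4357         1.7429
  5         0.50         0.4210         2.1049
  6         0.50         0.4068         2.4405
  7         0.50         0.3930         2.7510
  8         0.50         0.3797         3.0376
  9         0.50         0.3669         3.3018
  10      100.50        71.2463       712.4634
  Σ                     75.0502       730.6116
Price P = Σ PV = 75.0502.
Macaulay duration = Σ(t·PV) / P = 730.6116 / 75.0502 = 9.73497 half-year periods.
In years: 9.73497 / 2 = 4.86749 years.

4.867 years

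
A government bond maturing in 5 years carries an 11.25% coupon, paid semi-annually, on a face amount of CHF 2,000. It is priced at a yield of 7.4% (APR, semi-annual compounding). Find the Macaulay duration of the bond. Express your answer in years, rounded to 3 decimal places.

Periodic yield y = 0.037. Discount each cash flow and weight by its period:
  t   CF        PV=CF/(1+0.037)^t    t·PV
  1       112.50       108.4860       108.4860
  2       112.50       104.6153       209.2305
  3       112.50       100.8826       302.6478
  4       112.50        97.2831       389.1325
  5       112.50        93.8121       469.0604
  6       112.50        90.4649       542.7892
  7       112.50        87.2371       610.6597
  8       112.50        84.1245       672.9960
  9       112.50        81.1229       730.1065
  10    2,112.50     1,468.9572    14,689.5724
  Σ                  2,316.9857    18,724.6810
Price P = Σ PV = 2,316.9857.
Macaulay duration = Σ(t·PV) / P = 18,724.6810 / 2,316.9857 = 8.08148 half-year periods.
In years: 8.08148 / 2 = 4.04074 years.

4.041 years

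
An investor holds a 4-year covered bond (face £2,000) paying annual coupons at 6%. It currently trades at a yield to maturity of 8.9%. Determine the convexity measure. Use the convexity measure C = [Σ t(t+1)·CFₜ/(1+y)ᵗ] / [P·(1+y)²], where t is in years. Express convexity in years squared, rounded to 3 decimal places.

14.936

With y = 0.089:
  t   CF        PV=CF/(1+0.089)^t    t·PV        t(t+1)·PV
  1       120.00       110.1928       110.1928         220.3857
  2       120.00       101.1872       202.3744         607.1231
  3       120.00        92.9175       278.7526       1,115.0102
  4     2,120.00     1,507.3855     6,029.5421      30,147.7106
  Σ                  1,811.6831     6,620.8619      32,090.2296
P = 1,811.6831.
Convexity = Σ t(t+1)·PV / [P·(1+y)²] = 32,090.2296 / (1,811.6831 × 1.185921) = 14.93602.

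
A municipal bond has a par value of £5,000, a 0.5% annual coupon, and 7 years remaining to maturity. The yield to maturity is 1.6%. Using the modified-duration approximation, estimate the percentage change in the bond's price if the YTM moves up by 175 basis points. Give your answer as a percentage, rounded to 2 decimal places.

-11.87%

Periodic yield y = 0.016. Modified duration first:
  t   CF        PV=CF/(1+0.016)^t    t·PV
  1        25.00        24.6063        24.6063
  2        25.00        24.2188        48.4376
  3        25.00        23.8374        71.5122
  4        25.00        23.4620        93.8480
  5        25.00        23.0925       115.4626
  6        25.00        22.7289       136.3732
  7     5,025.00     4,496.5571    31,475.8995
  Σ                  4,638.5030    31,966.1395
P = 4,638.5030; D_Mac = 6.89148 yrs; D_mod = 6.89148/(1+0.016) = 6.78295 yrs.
ΔP/P ≈ -D_mod · Δy = -6.78295 × (+0.0175) = -0.118702 = -11.8702%.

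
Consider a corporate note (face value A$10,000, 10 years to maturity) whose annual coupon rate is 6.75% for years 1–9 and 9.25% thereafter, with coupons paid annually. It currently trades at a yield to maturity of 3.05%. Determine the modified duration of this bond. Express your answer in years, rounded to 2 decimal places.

7.72 years

Periodic yield y = 0.0305. First find Macaulay duration:
  t   CF        PV=CF/(1+0.0305)^t    t·PV
  1       675.00       655.0218       655.0218
  2       675.00       635.6350     1,271.2699
  3       675.00       616.8219     1,850.4657
  4       675.00       598.5656     2,394.2626
  5       675.00       580.8497     2,904.2487
  6       675.00       563.6582     3,381.9489
  7       675.00       546.9754     3,828.8278
  8       675.00       530.7864     4,246.2914
  9       675.00       515.0766     4,635.6893
  10   10,925.00     8,089.8689    80,898.6891
  Σ                 13,333.2596   106,066.7153
P = 13,333.2596; Macaulay duration = 106,066.7153 / 13,333.2596 = 7.95505 years.
Modified duration = D_Mac / (1 + y) = 7.95505 / 1.0305 = 7.71960 years.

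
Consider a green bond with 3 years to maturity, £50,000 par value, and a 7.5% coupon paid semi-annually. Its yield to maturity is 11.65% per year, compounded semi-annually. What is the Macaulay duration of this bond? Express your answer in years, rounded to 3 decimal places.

2.725 years

Periodic yield y = 0.05825. Discount each cash flow and weight by its period:
  t   CF        PV=CF/(1+0.05825)^t    t·PV
  1     1,875.00     1,771.7931     1,771.7931
  2     1,875.00     1,674.2670     3,348.5340
  3     1,875.00     1,582.1091     4,746.3274
  4     1,875.00     1,495.0240     5,980.0960
  5     1,875.00     1,412.7323     7,063.6617
  6    51,875.00    36,934.1788   221,605.0726
  Σ                 44,870.1043   244,515.4847
Price P = Σ PV = 44,870.1043.
Macaulay duration = Σ(t·PV) / P = 244,515.4847 / 44,870.1043 = 5.44941 half-year periods.
In years: 5.44941 / 2 = 2.72470 years.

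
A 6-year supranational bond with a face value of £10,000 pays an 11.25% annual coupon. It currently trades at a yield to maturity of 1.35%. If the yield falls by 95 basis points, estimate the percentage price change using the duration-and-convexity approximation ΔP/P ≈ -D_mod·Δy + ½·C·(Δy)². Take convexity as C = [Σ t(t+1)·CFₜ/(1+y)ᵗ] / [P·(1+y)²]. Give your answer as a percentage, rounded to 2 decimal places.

With y = 0.0135:
  t   CF        PV=CF/(1+0.0135)^t    t·PV        t(t+1)·PV
  1     1,125.00     1,110.0148     1,110.0148       2,220.0296
  2     1,125.00     1,095.2292     2,190.4584       6,571.3752
  3     1,125.00     1,080.6406     3,241.9217      12,967.6867
  4     1,125.00     1,066.2462     4,264.9849      21,324.9247
  5     1,125.00     1,052.0436     5,260.2182      31,561.3094
  6    11,125.00    10,264.9657    61,589.7941     431,128.5584
  Σ                 15,669.1401    77,657.3921     505,773.8839
P = 15,669.1401; D_Mac = 4.95607 yrs; D_mod = 4.89006 yrs; C = 31.42416.
Duration effect: -4.89006 × (-0.0095) = +0.046456
Convexity effect: 0.5 × 31.42416 × (-0.0095)² = +0.0014180
ΔP/P ≈ +0.046456 + 0.0014180 = +0.047874 = +4.7874%.

+4.79%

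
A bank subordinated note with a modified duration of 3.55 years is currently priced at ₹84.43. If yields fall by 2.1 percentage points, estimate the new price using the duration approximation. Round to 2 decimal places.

Duration approximation: ΔP/P ≈ -D_mod · Δy = -3.55 × (-0.021) = +0.074550.
New price ≈ 84.43 × (1 + 0.074550) = 90.7242565.

₹90.72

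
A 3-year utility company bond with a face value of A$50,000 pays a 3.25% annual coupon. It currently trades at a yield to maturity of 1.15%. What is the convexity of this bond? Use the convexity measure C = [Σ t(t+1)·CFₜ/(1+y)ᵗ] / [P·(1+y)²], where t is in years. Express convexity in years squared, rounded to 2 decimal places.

With y = 0.0115:
  t   CF        PV=CF/(1+0.0115)^t    t·PV        t(t+1)·PV
  1     1,625.00     1,606.5250     1,606.5250       3,213.0499
  2     1,625.00     1,588.2600     3,176.5199       9,529.5598
  3    51,625.00    49,884.1301   149,652.3903     598,609.5614
  Σ                 53,078.9151   154,435.4353     611,352.1711
P = 53,078.9151.
Convexity = Σ t(t+1)·PV / [P·(1+y)²] = 611,352.1711 / (53,078.9151 × 1.023132) = 11.25739.

11.26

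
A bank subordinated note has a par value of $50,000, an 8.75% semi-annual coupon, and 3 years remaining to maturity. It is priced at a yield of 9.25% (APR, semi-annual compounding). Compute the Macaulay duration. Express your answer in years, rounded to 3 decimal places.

2.700 years

Periodic yield y = 0.04625. Discount each cash flow and weight by its period:
  t   CF        PV=CF/(1+0.04625)^t    t·PV
  1     2,187.50     2,090.8005     2,090.8005
  2     2,187.50     1,998.3756     3,996.7512
  3     2,187.50     1,910.0364     5,730.1093
  4     2,187.50     1,825.6023     7,302.4093
  5     2,187.50     1,744.9007     8,724.5033
  6    52,187.50    39,788.1427   238,728.8562
  Σ                 49,357.8582   266,573.4297
Price P = Σ PV = 49,357.8582.
Macaulay duration = Σ(t·PV) / P = 266,573.4297 / 49,357.8582 = 5.40083 half-year periods.
In years: 5.40083 / 2 = 2.70042 years.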